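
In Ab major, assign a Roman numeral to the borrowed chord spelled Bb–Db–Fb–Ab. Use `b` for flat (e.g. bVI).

Bb is scale degree 2 in Ab major. The diatonic chord on degree 2 would be Bbm (ii), but Bb–Db–Fb–Ab is the half-diminished-seventh chord from Ab minor. As a borrowed chord it is labeled iiø7.

iiø7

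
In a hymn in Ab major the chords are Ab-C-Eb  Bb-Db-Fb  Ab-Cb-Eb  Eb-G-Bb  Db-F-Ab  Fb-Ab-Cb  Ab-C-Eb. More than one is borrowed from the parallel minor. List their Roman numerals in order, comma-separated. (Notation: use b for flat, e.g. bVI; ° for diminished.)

ii°, i, bVI

In Ab major the diatonic chords are Ab, Bbm, Cm, Db, Eb, Fm, Gdim. Of the given chords, Ab–C–Eb = Ab, Eb–G–Bb = Eb and Db–F–Ab = Db are diatonic. But Bb–Db–Fb is foreign: the diatonic ii on degree 2 is Bbm, whereas Bbdim comes from Ab minor. It is labeled ii°. Ab–Cb–Eb doesn't fit — on degree 1 Ab major would have Ab (I). Abm is the degree-1 chord of Ab minor, so it is the borrowed i. Fb–Ab–Cb is not: scale degree 6 in Ab major carries Fm (vi). In Ab minor the chord on that degree is Fb, so here it functions as bVI, borrowed from the parallel minor.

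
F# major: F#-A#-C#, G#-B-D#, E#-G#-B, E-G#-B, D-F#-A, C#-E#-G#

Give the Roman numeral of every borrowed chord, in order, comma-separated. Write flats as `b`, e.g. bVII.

In F# major the diatonic chords are F#, G#m, A#m, B, C#, D#m, E#dim. Of the given chords, F#–A#–C# = F#, G#–B–D# = G#m, E#–G#–B = E#dim and C#–E#–G# = C# are diatonic. E–G#–B is not: scale degree 7 in F# major carries E#dim (vii°). In F# minor the chord on that degree is E, so here it functions as bVII, borrowed from the parallel minor. D–F#–A is not: scale degree 6 in F# major carries D#m (vi). In F# minor the chord on that degree is D, so here it functions as bVI, borrowed from the parallel minor.

bVII, bVI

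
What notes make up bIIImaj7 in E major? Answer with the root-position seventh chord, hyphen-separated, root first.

Scale degree 3 in E major is G#. bIIImaj7 uses the lowered form, G, taken from E minor. In E minor the chord on G is G–B–D–F#.

G-B-D-F#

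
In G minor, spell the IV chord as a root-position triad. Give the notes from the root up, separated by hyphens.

The root, C, is scale degree 4 — the same note in G minor and G major; only the chord quality changes. In G major the chord on C is C–E–G.

C-E-G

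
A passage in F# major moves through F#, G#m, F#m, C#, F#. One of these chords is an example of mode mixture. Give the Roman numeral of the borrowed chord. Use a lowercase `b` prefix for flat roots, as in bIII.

i

F# major has the diatonic set F#, G#m, A#m, B, C#, D#m, E#dim. Of the given chords, F#, G#m and C# are diatonic. F#m (F#–A–C#) doesn't fit — on degree 1 F# major would have F# (I). F#m is the degree-1 chord of F# minor, so it is the borrowed i.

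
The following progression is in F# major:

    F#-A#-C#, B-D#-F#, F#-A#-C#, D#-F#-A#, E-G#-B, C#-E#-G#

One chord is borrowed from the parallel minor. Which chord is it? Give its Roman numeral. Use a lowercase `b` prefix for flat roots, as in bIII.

The diatonic triads in F# major are F#, G#m, A#m, B, C#, D#m, E#dim. F#–A#–C# = F#, B–D#–F# = B, D#–F#–A# = D#m and C#–E#–G# = C# all belong to that set. But E–G#–B is foreign: the diatonic vii° on degree 7 is E#dim, whereas E comes from F# minor. It is labeled bVII.

bVII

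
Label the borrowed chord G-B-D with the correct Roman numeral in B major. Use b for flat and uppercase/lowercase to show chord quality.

bVI

The root G is the lowered 6th scale degree — diatonically B major has G# there. The diatonic chord on degree 6 would be G#m (vi), but G–B–D is the major chord from B minor. As a borrowed chord it is labeled bVI.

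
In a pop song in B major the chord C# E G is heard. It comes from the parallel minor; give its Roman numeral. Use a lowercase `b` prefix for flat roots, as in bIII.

The root C# is the diatonic 2nd degree of B major; the borrowing shows in the chord quality. C#–E–G is a diminished chord — the form found in B minor, not the diatonic ii (C#m). Borrowed into B major it is written ii°.

ii°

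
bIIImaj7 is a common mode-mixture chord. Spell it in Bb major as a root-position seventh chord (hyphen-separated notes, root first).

Db-F-Ab-C

Scale degree 3 in Bb major is D. bIIImaj7 uses the lowered form, Db, taken from Bb minor. In Bb minor the chord on Db is Db–F–Ab–C.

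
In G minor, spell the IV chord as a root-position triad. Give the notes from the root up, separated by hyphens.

IV is built on scale degree 4, which is C in both G minor and its parallel. Stacking thirds in G major on C gives C–E–G.

C-E-G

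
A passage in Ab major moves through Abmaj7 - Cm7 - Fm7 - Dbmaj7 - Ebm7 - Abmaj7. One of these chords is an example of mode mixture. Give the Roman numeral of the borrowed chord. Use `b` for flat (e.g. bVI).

The diatonic triads in Ab major are Ab, Bbm, Cm, Db, Eb, Fm, Gdim. Of the given chords, Abmaj7, Cm7, Fm7 and Dbmaj7 are diatonic. Ebm7 (Eb–Gb–Bb–Db) doesn't fit — on degree 5 Ab major would have Eb (V). Ebm7 is the degree-5 chord of Ab minor, so it is the borrowed v7.

v7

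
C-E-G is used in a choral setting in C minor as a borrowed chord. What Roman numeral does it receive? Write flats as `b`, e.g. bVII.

C is scale degree 1 in C minor. The diatonic chord on degree 1 would be Cm (i), but C–E–G is the major chord from C major. As a borrowed chord it is labeled I.

I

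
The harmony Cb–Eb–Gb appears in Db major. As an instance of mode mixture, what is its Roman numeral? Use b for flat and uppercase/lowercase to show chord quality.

In Db major scale degree 7 is C; Cb is its lowered form, from Db minor. Cb–Eb–Gb is a major chord — the form found in Db minor, not the diatonic vii° (Cdim). Borrowed into Db major it is written bVII.

bVII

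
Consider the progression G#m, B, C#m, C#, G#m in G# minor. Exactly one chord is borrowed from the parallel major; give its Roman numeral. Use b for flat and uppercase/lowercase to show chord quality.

IV

In G# minor (with V from harmonic minor) the diatonic chords are G#m, A#dim, B, C#m, D#, E, F#. Of the given chords, G#m, B and C#m are diatonic. C# (C#–E#–G#) doesn't fit — on degree 4 G# minor would have C#m (iv). C# is the degree-4 chord of G# major, so it is the borrowed IV.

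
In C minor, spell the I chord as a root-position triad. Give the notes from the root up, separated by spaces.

C E G

The root, C, is scale degree 1 — the same note in C minor and C major; only the chord quality changes. Stacking thirds in C major on C gives C–E–G.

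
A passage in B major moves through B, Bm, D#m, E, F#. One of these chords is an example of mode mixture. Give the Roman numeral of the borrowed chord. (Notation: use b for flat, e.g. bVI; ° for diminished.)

i

The diatonic triads in B major are B, C#m, D#m, E, F#, G#m, A#dim. B, D#m, E and F# all belong to that set. Bm (B–D–F#) doesn't fit — on degree 1 B major would have B (I). Bm is the degree-1 chord of B minor, so it is the borrowed i.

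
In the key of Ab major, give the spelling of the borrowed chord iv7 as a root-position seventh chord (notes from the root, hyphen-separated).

Db-Fb-Ab-Cb

iv7 is built on scale degree 4, which is Db in both Ab major and its parallel. Stacking thirds in Ab minor on Db gives Db–Fb–Ab–Cb.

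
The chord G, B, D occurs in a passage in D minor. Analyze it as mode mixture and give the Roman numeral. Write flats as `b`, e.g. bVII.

The root G is the diatonic 4th degree of D minor; the borrowing shows in the chord quality. The diatonic chord on degree 4 would be Gm (iv), but G–B–D is the major chord from D major. As a borrowed chord it is labeled IV.

IV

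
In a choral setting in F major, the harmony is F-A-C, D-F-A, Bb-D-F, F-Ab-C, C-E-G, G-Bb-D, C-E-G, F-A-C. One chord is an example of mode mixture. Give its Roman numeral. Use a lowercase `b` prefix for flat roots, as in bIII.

i

F major has the diatonic set F, Gm, Am, Bb, C, Dm, Edim. Of the given chords, F–A–C = F, D–F–A = Dm, Bb–D–F = Bb, C–E–G = C and G–Bb–D = Gm are diatonic. F–Ab–C is not: scale degree 1 in F major carries F (I). In F minor the chord on that degree is Fm, so here it functions as i, borrowed from the parallel minor.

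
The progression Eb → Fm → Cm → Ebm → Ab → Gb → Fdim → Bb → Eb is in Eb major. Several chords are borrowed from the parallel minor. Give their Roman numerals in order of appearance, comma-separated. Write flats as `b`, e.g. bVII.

i, bIII, ii°

In Eb major the diatonic chords are Eb, Fm, Gm, Ab, Bb, Cm, Ddim. Of the given chords, Eb, Fm, Cm, Ab and Bb are diatonic. But Ebm (Eb–Gb–Bb) is foreign: the diatonic I on degree 1 is Eb, whereas Ebm comes from Eb minor. It is labeled i. But Gb (Gb–Bb–Db) is foreign: the diatonic iii on degree 3 is Gm, whereas Gb comes from Eb minor. It is labeled bIII. Fdim (F–Ab–Cb) doesn't fit — on degree 2 Eb major would have Fm (ii). Fdim is the degree-2 chord of Eb minor, so it is the borrowed ii°.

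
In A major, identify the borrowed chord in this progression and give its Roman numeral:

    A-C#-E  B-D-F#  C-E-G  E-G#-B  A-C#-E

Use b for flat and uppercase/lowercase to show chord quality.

bIII

A major has the diatonic set A, Bm, C#m, D, E, F#m, G#dim. A–C#–E = A, B–D–F# = Bm and E–G#–B = E are all diatonic. But C–E–G is foreign: the diatonic iii on degree 3 is C#m, whereas C comes from A minor. It is labeled bIII.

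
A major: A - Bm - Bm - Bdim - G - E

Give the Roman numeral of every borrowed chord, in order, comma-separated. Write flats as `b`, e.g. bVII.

A major has the diatonic set A, Bm, C#m, D, E, F#m, G#dim. A, Bm and E are all diatonic. Bdim (B–D–F) doesn't fit — on degree 2 A major would have Bm (ii). Bdim is the degree-2 chord of A minor, so it is the borrowed ii°. G (G–B–D) doesn't fit — on degree 7 A major would have G#dim (vii°). G is the degree-7 chord of A minor, so it is the borrowed bVII.

ii°, bVII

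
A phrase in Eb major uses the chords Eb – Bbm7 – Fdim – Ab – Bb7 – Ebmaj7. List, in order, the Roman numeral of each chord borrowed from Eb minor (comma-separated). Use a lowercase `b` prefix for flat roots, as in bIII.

v7, ii°

The diatonic triads in Eb major are Eb, Fm, Gm, Ab, Bb, Cm, Ddim. Eb, Ab, Bb7 and Ebmaj7 are all diatonic. But Bbm7 (Bb–Db–F–Ab) is foreign: the diatonic V on degree 5 is Bb, whereas Bbm7 comes from Eb minor. It is labeled v7. Fdim (F–Ab–Cb) doesn't fit — on degree 2 Eb major would have Fm (ii). Fdim is the degree-2 chord of Eb minor, so it is the borrowed ii°.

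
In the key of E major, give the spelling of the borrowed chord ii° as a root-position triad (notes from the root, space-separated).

F# A C

ii° is built on scale degree 2, which is F# in both E major and its parallel. Stacking thirds in E minor on F# gives F#–A–C.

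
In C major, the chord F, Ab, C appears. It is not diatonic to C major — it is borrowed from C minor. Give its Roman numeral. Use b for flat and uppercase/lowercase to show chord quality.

The root F is the diatonic 4th degree of C major; the borrowing shows in the chord quality. Diatonically C major has F (IV) on that degree; F–Ab–C is instead the minor chord native to C minor, so it takes the label iv.

iv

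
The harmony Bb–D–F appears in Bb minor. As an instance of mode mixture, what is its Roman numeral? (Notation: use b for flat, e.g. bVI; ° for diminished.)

The root Bb is the diatonic 1st degree of Bb minor; the borrowing shows in the chord quality. Diatonically Bb minor has Bbm (i) on that degree; Bb–D–F is instead the major chord native to Bb major, so it takes the label I.

I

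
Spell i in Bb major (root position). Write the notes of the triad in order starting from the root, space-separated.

The root, Bb, is scale degree 1 — the same note in Bb major and Bb minor; only the chord quality changes. Building the minor chord from the parallel minor on Bb: Bb–Db–F.

Bb Db F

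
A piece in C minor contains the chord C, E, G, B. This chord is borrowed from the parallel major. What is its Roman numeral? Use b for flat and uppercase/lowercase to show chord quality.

Imaj7

The root C is the diatonic 1st degree of C minor; the borrowing shows in the chord quality. The diatonic chord on degree 1 would be Cm (i), but C–E–G–B is the major-seventh chord from C major. As a borrowed chord it is labeled Imaj7.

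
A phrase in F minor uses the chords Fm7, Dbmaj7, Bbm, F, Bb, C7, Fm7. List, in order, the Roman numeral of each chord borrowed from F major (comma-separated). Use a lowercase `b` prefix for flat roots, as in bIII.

The diatonic triads in F minor (with V from harmonic minor) are Fm, Gdim, Ab, Bbm, C, Db, Eb. Fm7, Dbmaj7, Bbm and C7 all belong to that set. F (F–A–C) is not: scale degree 1 in F minor carries Fm (i). In F major the chord on that degree is F, so here it functions as I, borrowed from the parallel major. Bb (Bb–D–F) doesn't fit — on degree 4 F minor would have Bbm (iv). Bb is the degree-4 chord of F major, so it is the borrowed IV.

I, IV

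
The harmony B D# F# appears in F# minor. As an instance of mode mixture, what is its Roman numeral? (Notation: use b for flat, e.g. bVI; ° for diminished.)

The root B is the diatonic 4th degree of F# minor; the borrowing shows in the chord quality. The diatonic chord on degree 4 would be Bm (iv), but B–D#–F# is the major chord from F# major. As a borrowed chord it is labeled IV.

IV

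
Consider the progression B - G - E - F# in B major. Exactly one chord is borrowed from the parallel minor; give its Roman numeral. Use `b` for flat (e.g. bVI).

In B major the diatonic chords are B, C#m, D#m, E, F#, G#m, A#dim. B, E and F# all belong to that set. G (G–B–D) doesn't fit — on degree 6 B major would have G#m (vi). G is the degree-6 chord of B minor, so it is the borrowed bVI.

bVI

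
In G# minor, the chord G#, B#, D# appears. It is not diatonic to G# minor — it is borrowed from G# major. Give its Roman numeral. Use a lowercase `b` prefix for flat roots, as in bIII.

G# is scale degree 1 in G# minor. Diatonically G# minor has G#m (i) on that degree; G#–B#–D# is instead the major chord native to G# major, so it takes the label I.

I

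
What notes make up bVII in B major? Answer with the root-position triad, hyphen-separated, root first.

The root of bVII is the lowered 7th degree: A# becomes A. Stacking thirds in B minor on A gives A–C#–E.

A-C#-E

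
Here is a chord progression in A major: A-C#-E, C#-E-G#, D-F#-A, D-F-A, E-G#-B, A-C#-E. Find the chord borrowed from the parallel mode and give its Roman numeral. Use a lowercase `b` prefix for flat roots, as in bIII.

In A major the diatonic chords are A, Bm, C#m, D, E, F#m, G#dim. Of the given chords, A–C#–E = A, C#–E–G# = C#m, D–F#–A = D and E–G#–B = E are diatonic. D–F–A is not: scale degree 4 in A major carries D (IV). In A minor the chord on that degree is Dm, so here it functions as iv, borrowed from the parallel minor.

iv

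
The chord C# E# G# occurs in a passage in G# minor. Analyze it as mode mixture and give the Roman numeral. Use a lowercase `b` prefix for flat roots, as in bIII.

IV

The root C# is the diatonic 4th degree of G# minor; the borrowing shows in the chord quality. Diatonically G# minor has C#m (iv) on that degree; C#–E#–G# is instead the major chord native to G# major, so it takes the label IV.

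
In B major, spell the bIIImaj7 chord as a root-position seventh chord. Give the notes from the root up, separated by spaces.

D F# A C#

Scale degree 3 in B major is D#. bIIImaj7 uses the lowered form, D, taken from B minor. In B minor the chord on D is D–F#–A–C#.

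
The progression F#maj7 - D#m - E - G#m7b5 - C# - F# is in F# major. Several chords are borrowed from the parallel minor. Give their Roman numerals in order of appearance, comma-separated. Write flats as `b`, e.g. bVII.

bVII, iiø7

F# major has the diatonic set F#, G#m, A#m, B, C#, D#m, E#dim. F#maj7, D#m, C# and F# all belong to that set. E (E–G#–B) is not: scale degree 7 in F# major carries E#dim (vii°). In F# minor the chord on that degree is E, so here it functions as bVII, borrowed from the parallel minor. G#m7b5 (G#–B–D–F#) doesn't fit — on degree 2 F# major would have G#m (ii). G#m7b5 is the degree-2 chord of F# minor, so it is the borrowed iiø7.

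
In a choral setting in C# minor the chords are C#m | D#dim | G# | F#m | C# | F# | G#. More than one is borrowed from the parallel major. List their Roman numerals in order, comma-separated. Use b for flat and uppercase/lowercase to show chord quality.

I, IV

The diatonic triads in C# minor (with V from harmonic minor) are C#m, D#dim, E, F#m, G#, A, B. C#m, D#dim, G# and F#m are all diatonic. C# (C#–E#–G#) is not: scale degree 1 in C# minor carries C#m (i). In C# major the chord on that degree is C#, so here it functions as I, borrowed from the parallel major. F# (F#–A#–C#) doesn't fit — on degree 4 C# minor would have F#m (iv). F# is the degree-4 chord of C# major, so it is the borrowed IV.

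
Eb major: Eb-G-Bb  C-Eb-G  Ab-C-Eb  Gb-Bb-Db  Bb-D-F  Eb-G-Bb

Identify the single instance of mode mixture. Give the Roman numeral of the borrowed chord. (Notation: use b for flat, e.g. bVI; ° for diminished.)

In Eb major the diatonic chords are Eb, Fm, Gm, Ab, Bb, Cm, Ddim. Of the given chords, Eb–G–Bb = Eb, C–Eb–G = Cm, Ab–C–Eb = Ab and Bb–D–F = Bb are diatonic. Gb–Bb–Db is not: scale degree 3 in Eb major carries Gm (iii). In Eb minor the chord on that degree is Gb, so here it functions as bIII, borrowed from the parallel minor.

bIII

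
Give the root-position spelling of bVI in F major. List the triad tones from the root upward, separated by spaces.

Scale degree 6 in F major is D. bVI uses the lowered form, Db, taken from F minor. Building the major chord from the parallel minor on Db: Db–F–Ab.

Db F Ab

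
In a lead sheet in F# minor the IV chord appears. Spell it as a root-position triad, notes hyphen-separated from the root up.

B-D#-F#

The root, B, is scale degree 4 — the same note in F# minor and F# major; only the chord quality changes. Building the major chord from the parallel major on B: B–D#–F#.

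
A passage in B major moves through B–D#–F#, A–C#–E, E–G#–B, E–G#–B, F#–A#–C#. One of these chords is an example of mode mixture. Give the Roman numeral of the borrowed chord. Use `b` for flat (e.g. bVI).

B major has the diatonic set B, C#m, D#m, E, F#, G#m, A#dim. B–D#–F# = B, E–G#–B = E and F#–A#–C# = F# all belong to that set. But A–C#–E is foreign: the diatonic vii° on degree 7 is A#dim, whereas A comes from B minor. It is labeled bVII.

bVII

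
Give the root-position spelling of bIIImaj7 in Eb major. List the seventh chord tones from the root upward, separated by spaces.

Gb Bb Db F

bIIImaj7 is built on the lowered scale degree 3. In Eb major degree 3 is G; lowered it becomes Gb. Building the major-seventh chord from the parallel minor on Gb: Gb–Bb–Db–F.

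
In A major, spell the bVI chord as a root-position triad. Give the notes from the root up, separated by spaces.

F A C

bVI is built on the lowered scale degree 6. In A major degree 6 is F#; lowered it becomes F. In A minor the chord on F is F–A–C.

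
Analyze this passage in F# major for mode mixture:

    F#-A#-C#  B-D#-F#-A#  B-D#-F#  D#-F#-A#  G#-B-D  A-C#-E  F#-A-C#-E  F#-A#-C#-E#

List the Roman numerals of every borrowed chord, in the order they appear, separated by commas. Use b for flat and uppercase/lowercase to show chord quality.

ii°, bIII, i7

The diatonic triads in F# major are F#, G#m, A#m, B, C#, D#m, E#dim. F#–A#–C# = F#, B–D#–F#–A# = Bmaj7, B–D#–F# = B, D#–F#–A# = D#m and F#–A#–C#–E# = F#maj7 are all diatonic. But G#–B–D is foreign: the diatonic ii on degree 2 is G#m, whereas G#dim comes from F# minor. It is labeled ii°. But A–C#–E is foreign: the diatonic iii on degree 3 is A#m, whereas A comes from F# minor. It is labeled bIII. F#–A–C#–E is not: scale degree 1 in F# major carries F# (I). In F# minor the chord on that degree is F#m7, so here it functions as i7, borrowed from the parallel minor.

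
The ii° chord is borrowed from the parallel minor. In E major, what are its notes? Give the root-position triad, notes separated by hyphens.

F#-A-C

ii° is built on scale degree 2, which is F# in both E major and its parallel. Stacking thirds in E minor on F# gives F#–A–C.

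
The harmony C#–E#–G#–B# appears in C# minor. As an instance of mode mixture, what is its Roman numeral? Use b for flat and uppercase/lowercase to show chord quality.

Imaj7

The root C# is the diatonic 1st degree of C# minor; the borrowing shows in the chord quality. Diatonically C# minor has C#m (i) on that degree; C#–E#–G#–B# is instead the major-seventh chord native to C# major, so it takes the label Imaj7.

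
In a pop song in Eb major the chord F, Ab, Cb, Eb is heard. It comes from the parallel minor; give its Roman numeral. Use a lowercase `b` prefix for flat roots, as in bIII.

iiø7

The root F is the diatonic 2nd degree of Eb major; the borrowing shows in the chord quality. F–Ab–Cb–Eb is a half-diminished-seventh chord — the form found in Eb minor, not the diatonic ii (Fm). Borrowed into Eb major it is written iiø7.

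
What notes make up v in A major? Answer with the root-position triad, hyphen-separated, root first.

The root, E, is scale degree 5 — the same note in A major and A minor; only the chord quality changes. Building the minor chord from the parallel minor on E: E–G–B.

E-G-B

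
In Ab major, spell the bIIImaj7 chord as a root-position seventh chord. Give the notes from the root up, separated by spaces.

Cb Eb Gb Bb

bIIImaj7 is built on the lowered scale degree 3. In Ab major degree 3 is C; lowered it becomes Cb. Building the major-seventh chord from the parallel minor on Cb: Cb–Eb–Gb–Bb.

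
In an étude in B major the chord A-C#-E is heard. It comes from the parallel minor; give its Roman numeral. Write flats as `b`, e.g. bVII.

A is the lowered form of scale degree 7 in B major (the diatonic degree 7 is A#). The diatonic chord on degree 7 would be A#dim (vii°), but A–C#–E is the major chord from B minor. As a borrowed chord it is labeled bVII.

bVII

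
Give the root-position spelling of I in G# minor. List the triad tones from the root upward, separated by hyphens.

I is built on scale degree 1, which is G# in both G# minor and its parallel. Stacking thirds in G# major on G# gives G#–B#–D#.

G#-B#-D#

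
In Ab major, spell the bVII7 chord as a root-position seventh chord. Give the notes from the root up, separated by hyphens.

The root of bVII7 is the lowered 7th degree: G becomes Gb. In Ab minor the chord on Gb is Gb–Bb–Db–Fb.

Gb-Bb-Db-Fb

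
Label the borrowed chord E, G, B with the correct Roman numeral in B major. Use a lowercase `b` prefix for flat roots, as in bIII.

iv

E is scale degree 4 in B major. The diatonic chord on degree 4 would be E (IV), but E–G–B is the minor chord from B minor. As a borrowed chord it is labeled iv.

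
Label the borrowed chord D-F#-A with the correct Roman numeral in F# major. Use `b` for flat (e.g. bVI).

In F# major scale degree 6 is D#; D is its lowered form, from F# minor. Diatonically F# major has D#m (vi) on that degree; D–F#–A is instead the major chord native to F# minor, so it takes the label bVI.

bVI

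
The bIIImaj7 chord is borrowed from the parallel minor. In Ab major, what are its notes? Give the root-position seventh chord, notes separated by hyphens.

Scale degree 3 in Ab major is C. bIIImaj7 uses the lowered form, Cb, taken from Ab minor. In Ab minor the chord on Cb is Cb–Eb–Gb–Bb.

Cb-Eb-Gb-Bb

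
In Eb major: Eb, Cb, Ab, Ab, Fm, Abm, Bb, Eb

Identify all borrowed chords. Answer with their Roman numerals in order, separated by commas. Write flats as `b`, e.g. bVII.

In Eb major the diatonic chords are Eb, Fm, Gm, Ab, Bb, Cm, Ddim. Of the given chords, Eb, Ab, Fm and Bb are diatonic. Cb (Cb–Eb–Gb) is not: scale degree 6 in Eb major carries Cm (vi). In Eb minor the chord on that degree is Cb, so here it functions as bVI, borrowed from the parallel minor. Abm (Ab–Cb–Eb) doesn't fit — on degree 4 Eb major would have Ab (IV). Abm is the degree-4 chord of Eb minor, so it is the borrowed iv.

bVI, iv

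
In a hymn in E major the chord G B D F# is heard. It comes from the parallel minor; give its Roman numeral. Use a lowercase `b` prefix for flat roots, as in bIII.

In E major scale degree 3 is G#; G is its lowered form, from E minor. Diatonically E major has G#m (iii) on that degree; G–B–D–F# is instead the major-seventh chord native to E minor, so it takes the label bIIImaj7.

bIIImaj7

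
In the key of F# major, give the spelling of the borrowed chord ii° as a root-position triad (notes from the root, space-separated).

The root, G#, is scale degree 2 — the same note in F# major and F# minor; only the chord quality changes. Building the diminished chord from the parallel minor on G#: G#–B–D.

G# B D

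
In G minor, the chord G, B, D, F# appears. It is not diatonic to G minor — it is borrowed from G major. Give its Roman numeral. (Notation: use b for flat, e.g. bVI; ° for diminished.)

Imaj7

G is scale degree 1 in G minor. G–B–D–F# is a major-seventh chord — the form found in G major, not the diatonic i (Gm). Borrowed into G minor it is written Imaj7.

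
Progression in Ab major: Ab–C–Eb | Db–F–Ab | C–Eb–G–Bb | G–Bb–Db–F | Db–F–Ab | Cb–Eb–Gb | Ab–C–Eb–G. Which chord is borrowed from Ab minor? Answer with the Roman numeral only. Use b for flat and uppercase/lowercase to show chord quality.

bIII

The diatonic triads in Ab major are Ab, Bbm, Cm, Db, Eb, Fm, Gdim. Of the given chords, Ab–C–Eb = Ab, Db–F–Ab = Db, C–Eb–G–Bb = Cm7, G–Bb–Db–F = Gm7b5 and Ab–C–Eb–G = Abmaj7 are diatonic. Cb–Eb–Gb is not: scale degree 3 in Ab major carries Cm (iii). In Ab minor the chord on that degree is Cb, so here it functions as bIII, borrowed from the parallel minor.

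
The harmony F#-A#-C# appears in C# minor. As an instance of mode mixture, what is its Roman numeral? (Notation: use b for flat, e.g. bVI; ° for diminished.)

F# is scale degree 4 in C# minor. The diatonic chord on degree 4 would be F#m (iv), but F#–A#–C# is the major chord from C# major. As a borrowed chord it is labeled IV.

IV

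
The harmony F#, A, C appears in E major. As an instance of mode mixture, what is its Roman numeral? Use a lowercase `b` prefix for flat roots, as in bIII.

ii°

F# is scale degree 2 in E major. The diatonic chord on degree 2 would be F#m (ii), but F#–A–C is the diminished chord from E minor. As a borrowed chord it is labeled ii°.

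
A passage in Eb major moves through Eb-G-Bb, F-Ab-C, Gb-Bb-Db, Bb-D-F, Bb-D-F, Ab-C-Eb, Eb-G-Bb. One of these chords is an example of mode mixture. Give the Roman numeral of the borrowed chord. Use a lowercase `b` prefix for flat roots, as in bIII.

bIII

In Eb major the diatonic chords are Eb, Fm, Gm, Ab, Bb, Cm, Ddim. Of the given chords, Eb–G–Bb = Eb, F–Ab–C = Fm, Bb–D–F = Bb and Ab–C–Eb = Ab are diatonic. Gb–Bb–Db is not: scale degree 3 in Eb major carries Gm (iii). In Eb minor the chord on that degree is Gb, so here it functions as bIII, borrowed from the parallel minor.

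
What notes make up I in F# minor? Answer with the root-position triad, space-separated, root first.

F# A# C#

I is built on scale degree 1, which is F# in both F# minor and its parallel. In F# major the chord on F# is F#–A#–C#.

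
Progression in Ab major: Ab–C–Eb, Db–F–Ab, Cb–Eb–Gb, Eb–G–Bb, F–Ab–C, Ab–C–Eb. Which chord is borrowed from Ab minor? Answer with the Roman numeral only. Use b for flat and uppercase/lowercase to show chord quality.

Ab major has the diatonic set Ab, Bbm, Cm, Db, Eb, Fm, Gdim. Ab–C–Eb = Ab, Db–F–Ab = Db, Eb–G–Bb = Eb and F–Ab–C = Fm all belong to that set. Cb–Eb–Gb doesn't fit — on degree 3 Ab major would have Cm (iii). Cb is the degree-3 chord of Ab minor, so it is the borrowed bIII.

bIII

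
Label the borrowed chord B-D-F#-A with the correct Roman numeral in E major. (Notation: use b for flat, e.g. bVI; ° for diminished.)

v7

The root B is the diatonic 5th degree of E major; the borrowing shows in the chord quality. The diatonic chord on degree 5 would be B (V), but B–D–F#–A is the minor-seventh chord from E minor. As a borrowed chord it is labeled v7.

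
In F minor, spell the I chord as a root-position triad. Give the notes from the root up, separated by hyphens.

I is built on scale degree 1, which is F in both F minor and its parallel. Stacking thirds in F major on F gives F–A–C.

F-A-C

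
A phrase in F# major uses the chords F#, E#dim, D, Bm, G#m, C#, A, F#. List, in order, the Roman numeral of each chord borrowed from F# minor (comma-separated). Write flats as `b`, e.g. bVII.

The diatonic triads in F# major are F#, G#m, A#m, B, C#, D#m, E#dim. Of the given chords, F#, E#dim, G#m and C# are diatonic. D (D–F#–A) is not: scale degree 6 in F# major carries D#m (vi). In F# minor the chord on that degree is D, so here it functions as bVI, borrowed from the parallel minor. But Bm (B–D–F#) is foreign: the diatonic IV on degree 4 is B, whereas Bm comes from F# minor. It is labeled iv. A (A–C#–E) is not: scale degree 3 in F# major carries A#m (iii). In F# minor the chord on that degree is A, so here it functions as bIII, borrowed from the parallel minor.

bVI, iv, bIII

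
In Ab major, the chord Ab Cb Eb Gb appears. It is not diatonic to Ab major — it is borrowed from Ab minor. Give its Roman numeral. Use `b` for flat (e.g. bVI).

i7

The root Ab is the diatonic 1st degree of Ab major; the borrowing shows in the chord quality. Diatonically Ab major has Ab (I) on that degree; Ab–Cb–Eb–Gb is instead the minor-seventh chord native to Ab minor, so it takes the label i7.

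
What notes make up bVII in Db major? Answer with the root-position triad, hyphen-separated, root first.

Cb-Eb-Gb

bVII is built on the lowered scale degree 7. In Db major degree 7 is C; lowered it becomes Cb. Building the major chord from the parallel minor on Cb: Cb–Eb–Gb.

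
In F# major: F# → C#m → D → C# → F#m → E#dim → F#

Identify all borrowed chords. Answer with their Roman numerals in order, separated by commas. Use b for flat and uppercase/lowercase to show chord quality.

v, bVI, i

The diatonic triads in F# major are F#, G#m, A#m, B, C#, D#m, E#dim. F#, C# and E#dim are all diatonic. But C#m (C#–E–G#) is foreign: the diatonic V on degree 5 is C#, whereas C#m comes from F# minor. It is labeled v. D (D–F#–A) is not: scale degree 6 in F# major carries D#m (vi). In F# minor the chord on that degree is D, so here it functions as bVI, borrowed from the parallel minor. But F#m (F#–A–C#) is foreign: the diatonic I on degree 1 is F#, whereas F#m comes from F# minor. It is labeled i.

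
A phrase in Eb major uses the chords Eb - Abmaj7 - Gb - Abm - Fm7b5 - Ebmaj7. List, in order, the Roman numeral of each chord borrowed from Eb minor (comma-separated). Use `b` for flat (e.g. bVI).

bIII, iv, iiø7

The diatonic triads in Eb major are Eb, Fm, Gm, Ab, Bb, Cm, Ddim. Eb, Abmaj7 and Ebmaj7 are all diatonic. Gb (Gb–Bb–Db) is not: scale degree 3 in Eb major carries Gm (iii). In Eb minor the chord on that degree is Gb, so here it functions as bIII, borrowed from the parallel minor. Abm (Ab–Cb–Eb) is not: scale degree 4 in Eb major carries Ab (IV). In Eb minor the chord on that degree is Abm, so here it functions as iv, borrowed from the parallel minor. Fm7b5 (F–Ab–Cb–Eb) doesn't fit — on degree 2 Eb major would have Fm (ii). Fm7b5 is the degree-2 chord of Eb minor, so it is the borrowed iiø7.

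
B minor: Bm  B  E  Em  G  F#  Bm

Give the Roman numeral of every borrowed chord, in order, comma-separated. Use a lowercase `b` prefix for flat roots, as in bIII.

The diatonic triads in B minor (with V from harmonic minor) are Bm, C#dim, D, Em, F#, G, A. Bm, Em, G and F# are all diatonic. But B (B–D#–F#) is foreign: the diatonic i on degree 1 is Bm, whereas B comes from B major. It is labeled I. E (E–G#–B) is not: scale degree 4 in B minor carries Em (iv). In B major the chord on that degree is E, so here it functions as IV, borrowed from the parallel major.

I, IV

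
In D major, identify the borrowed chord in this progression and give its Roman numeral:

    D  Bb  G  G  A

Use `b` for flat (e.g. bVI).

The diatonic triads in D major are D, Em, F#m, G, A, Bm, C#dim. Of the given chords, D, G and A are diatonic. Bb (Bb–D–F) is not: scale degree 6 in D major carries Bm (vi). In D minor the chord on that degree is Bb, so here it functions as bVI, borrowed from the parallel minor.

bVI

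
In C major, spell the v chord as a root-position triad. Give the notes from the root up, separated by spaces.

G Bb D

The root, G, is scale degree 5 — the same note in C major and C minor; only the chord quality changes. Stacking thirds in C minor on G gives G–Bb–D.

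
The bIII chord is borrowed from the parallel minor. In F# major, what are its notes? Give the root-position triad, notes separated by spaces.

The root of bIII is the lowered 3rd degree: A# becomes A. In F# minor the chord on A is A–C#–E.

A C# E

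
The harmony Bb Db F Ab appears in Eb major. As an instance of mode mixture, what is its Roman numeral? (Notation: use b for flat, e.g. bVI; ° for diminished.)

The root Bb is the diatonic 5th degree of Eb major; the borrowing shows in the chord quality. Bb–Db–F–Ab is a minor-seventh chord — the form found in Eb minor, not the diatonic V (Bb). Borrowed into Eb major it is written v7.

v7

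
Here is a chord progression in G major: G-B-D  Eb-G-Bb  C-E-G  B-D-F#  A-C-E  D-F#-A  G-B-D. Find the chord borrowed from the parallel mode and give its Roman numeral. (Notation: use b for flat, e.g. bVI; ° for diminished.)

G major has the diatonic set G, Am, Bm, C, D, Em, F#dim. G–B–D = G, C–E–G = C, B–D–F# = Bm, A–C–E = Am and D–F#–A = D are all diatonic. Eb–G–Bb doesn't fit — on degree 6 G major would have Em (vi). Eb is the degree-6 chord of G minor, so it is the borrowed bVI.

bVI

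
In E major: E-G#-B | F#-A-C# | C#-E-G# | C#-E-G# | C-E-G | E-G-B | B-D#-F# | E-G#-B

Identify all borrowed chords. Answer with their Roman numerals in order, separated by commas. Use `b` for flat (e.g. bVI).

bVI, i

In E major the diatonic chords are E, F#m, G#m, A, B, C#m, D#dim. Of the given chords, E–G#–B = E, F#–A–C# = F#m, C#–E–G# = C#m and B–D#–F# = B are diatonic. But C–E–G is foreign: the diatonic vi on degree 6 is C#m, whereas C comes from E minor. It is labeled bVI. E–G–B is not: scale degree 1 in E major carries E (I). In E minor the chord on that degree is Em, so here it functions as i, borrowed from the parallel minor.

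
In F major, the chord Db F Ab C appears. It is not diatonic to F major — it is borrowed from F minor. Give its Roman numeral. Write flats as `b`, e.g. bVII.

Db is the lowered form of scale degree 6 in F major (the diatonic degree 6 is D). The diatonic chord on degree 6 would be Dm (vi), but Db–F–Ab–C is the major-seventh chord from F minor. As a borrowed chord it is labeled bVImaj7.

bVImaj7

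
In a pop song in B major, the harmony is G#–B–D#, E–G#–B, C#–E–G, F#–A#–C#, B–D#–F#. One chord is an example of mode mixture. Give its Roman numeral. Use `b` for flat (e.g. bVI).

The diatonic triads in B major are B, C#m, D#m, E, F#, G#m, A#dim. Of the given chords, G#–B–D# = G#m, E–G#–B = E, F#–A#–C# = F# and B–D#–F# = B are diatonic. C#–E–G is not: scale degree 2 in B major carries C#m (ii). In B minor the chord on that degree is C#dim, so here it functions as ii°, borrowed from the parallel minor.

ii°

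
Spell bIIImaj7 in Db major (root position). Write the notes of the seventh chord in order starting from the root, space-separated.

bIIImaj7 is built on the lowered scale degree 3. In Db major degree 3 is F; lowered it becomes Fb. In Db minor the chord on Fb is Fb–Ab–Cb–Eb.

Fb Ab Cb Eb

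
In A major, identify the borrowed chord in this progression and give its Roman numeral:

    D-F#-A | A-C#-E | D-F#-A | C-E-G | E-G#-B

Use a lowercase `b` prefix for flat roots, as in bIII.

A major has the diatonic set A, Bm, C#m, D, E, F#m, G#dim. D–F#–A = D, A–C#–E = A and E–G#–B = E all belong to that set. C–E–G doesn't fit — on degree 3 A major would have C#m (iii). C is the degree-3 chord of A minor, so it is the borrowed bIII.

bIII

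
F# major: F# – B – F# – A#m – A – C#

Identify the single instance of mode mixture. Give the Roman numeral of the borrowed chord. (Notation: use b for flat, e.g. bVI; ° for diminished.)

F# major has the diatonic set F#, G#m, A#m, B, C#, D#m, E#dim. F#, B, A#m and C# all belong to that set. But A (A–C#–E) is foreign: the diatonic iii on degree 3 is A#m, whereas A comes from F# minor. It is labeled bIII.

bIII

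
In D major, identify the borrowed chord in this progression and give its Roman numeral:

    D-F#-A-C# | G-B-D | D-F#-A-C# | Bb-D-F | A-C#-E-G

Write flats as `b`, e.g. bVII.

bVI

D major has the diatonic set D, Em, F#m, G, A, Bm, C#dim. Of the given chords, D–F#–A–C# = Dmaj7, G–B–D = G and A–C#–E–G = A7 are diatonic. But Bb–D–F is foreign: the diatonic vi on degree 6 is Bm, whereas Bb comes from D minor. It is labeled bVI.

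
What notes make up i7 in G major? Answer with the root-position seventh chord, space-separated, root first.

G Bb D F

The root, G, is scale degree 1 — the same note in G major and G minor; only the chord quality changes. Building the minor-seventh chord from the parallel minor on G: G–Bb–D–F.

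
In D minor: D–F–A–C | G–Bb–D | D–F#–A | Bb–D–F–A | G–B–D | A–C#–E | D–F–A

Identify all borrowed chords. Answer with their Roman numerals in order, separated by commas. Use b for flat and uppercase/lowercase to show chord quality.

The diatonic triads in D minor (with V from harmonic minor) are Dm, Edim, F, Gm, A, Bb, C. D–F–A–C = Dm7, G–Bb–D = Gm, Bb–D–F–A = Bbmaj7, A–C#–E = A and D–F–A = Dm are all diatonic. D–F#–A is not: scale degree 1 in D minor carries Dm (i). In D major the chord on that degree is D, so here it functions as I, borrowed from the parallel major. But G–B–D is foreign: the diatonic iv on degree 4 is Gm, whereas G comes from D major. It is labeled IV.

I, IV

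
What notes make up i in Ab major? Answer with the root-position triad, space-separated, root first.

Ab Cb Eb

i is built on scale degree 1, which is Ab in both Ab major and its parallel. Stacking thirds in Ab minor on Ab gives Ab–Cb–Eb.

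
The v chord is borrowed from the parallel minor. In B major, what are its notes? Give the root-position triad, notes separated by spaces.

v is built on scale degree 5, which is F# in both B major and its parallel. In B minor the chord on F# is F#–A–C#.

F# A C#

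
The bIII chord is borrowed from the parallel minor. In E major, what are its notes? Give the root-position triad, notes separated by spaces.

The root of bIII is the lowered 3rd degree: G# becomes G. Building the major chord from the parallel minor on G: G–B–D.

G B D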